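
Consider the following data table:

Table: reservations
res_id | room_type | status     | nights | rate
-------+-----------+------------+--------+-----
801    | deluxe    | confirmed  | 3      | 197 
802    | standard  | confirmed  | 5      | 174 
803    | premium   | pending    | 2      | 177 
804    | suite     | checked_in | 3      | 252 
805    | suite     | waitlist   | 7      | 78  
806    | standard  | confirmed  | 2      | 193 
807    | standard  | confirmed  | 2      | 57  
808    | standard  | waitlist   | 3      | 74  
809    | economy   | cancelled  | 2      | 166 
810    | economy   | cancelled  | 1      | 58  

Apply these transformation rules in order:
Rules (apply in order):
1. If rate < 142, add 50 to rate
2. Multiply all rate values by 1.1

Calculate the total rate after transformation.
1788.6

Step 1: Apply Rule 1 - Add 50 to records with rate < 142
  - 4 records affected: 267 + (4 × 50) = 467
  - Unaffected records: 1159
  - Sum after Rule 1: 1626
Step 2: Apply Rule 2 - Multiply all by 1.1
  - 1626 × 1.1 = 1788.6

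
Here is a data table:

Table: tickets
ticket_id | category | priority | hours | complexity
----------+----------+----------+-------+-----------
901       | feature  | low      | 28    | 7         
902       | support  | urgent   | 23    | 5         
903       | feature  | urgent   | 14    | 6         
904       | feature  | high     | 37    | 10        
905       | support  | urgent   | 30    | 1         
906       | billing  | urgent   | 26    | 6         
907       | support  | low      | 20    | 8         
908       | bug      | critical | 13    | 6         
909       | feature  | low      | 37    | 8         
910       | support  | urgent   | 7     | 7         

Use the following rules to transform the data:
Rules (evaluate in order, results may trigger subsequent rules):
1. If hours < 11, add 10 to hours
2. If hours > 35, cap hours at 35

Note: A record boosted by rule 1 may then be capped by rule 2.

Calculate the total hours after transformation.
241

Step 1: Apply rule 1 to records with hours < 11
  - 1 records get bonus of 10
  - Of these, 0 records then exceed 35 and get capped
Step 2: Apply rule 2 to records with hours > 35
  - 2 records (original) are capped
Step 3: Calculate final sum = 241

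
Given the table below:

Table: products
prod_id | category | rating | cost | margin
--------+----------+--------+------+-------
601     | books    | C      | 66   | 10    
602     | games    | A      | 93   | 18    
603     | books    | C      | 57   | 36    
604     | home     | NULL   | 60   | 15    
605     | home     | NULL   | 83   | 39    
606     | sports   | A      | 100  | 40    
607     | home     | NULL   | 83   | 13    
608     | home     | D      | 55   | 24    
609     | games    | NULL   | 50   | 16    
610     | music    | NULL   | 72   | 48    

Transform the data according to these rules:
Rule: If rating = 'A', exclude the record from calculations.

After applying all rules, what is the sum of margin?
201

Step 1: Identify records where rating = 'A'
Step 2: The excluded records sum to 58
Step 3: Original total margin = 259
Step 4: Remaining total = 259 - 58 = 201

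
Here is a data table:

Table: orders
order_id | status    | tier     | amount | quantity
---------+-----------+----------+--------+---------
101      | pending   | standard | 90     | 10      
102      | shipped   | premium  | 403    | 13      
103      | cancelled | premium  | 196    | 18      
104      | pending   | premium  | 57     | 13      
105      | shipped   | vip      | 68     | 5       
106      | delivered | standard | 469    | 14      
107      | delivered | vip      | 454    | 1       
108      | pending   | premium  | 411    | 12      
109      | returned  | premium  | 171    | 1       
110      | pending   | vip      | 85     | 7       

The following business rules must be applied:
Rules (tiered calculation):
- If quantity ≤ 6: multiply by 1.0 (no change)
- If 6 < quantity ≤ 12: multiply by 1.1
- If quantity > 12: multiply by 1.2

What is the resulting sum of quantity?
108.5

Step 1: Tier 1 (quantity ≤ 6): 3 records, sum = 7 × 1.0 = 7.0
Step 2: Tier 2 (6 < quantity ≤ 12): 3 records, sum = 29 × 1.1 = 31.9
Step 3: Tier 3 (quantity > 12): 4 records, sum = 58 × 1.2 = 69.6
Step 4: Final sum = 7.0 + 31.9 + 69.6 = 108.5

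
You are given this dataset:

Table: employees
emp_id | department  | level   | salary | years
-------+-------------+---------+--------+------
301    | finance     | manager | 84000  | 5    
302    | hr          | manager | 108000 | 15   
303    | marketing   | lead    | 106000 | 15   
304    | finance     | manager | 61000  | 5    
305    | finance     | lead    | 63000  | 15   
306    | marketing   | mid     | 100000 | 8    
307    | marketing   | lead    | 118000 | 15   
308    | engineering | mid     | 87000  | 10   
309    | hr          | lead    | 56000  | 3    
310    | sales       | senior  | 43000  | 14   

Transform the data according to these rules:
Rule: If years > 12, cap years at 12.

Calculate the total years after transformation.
91

Step 1: 5 records have years > 12
Step 2: These records originally summed to 74
Step 3: After capping: 5 × 12 = 60
Step 4: Unaffected records sum: 31
Step 5: Final sum = 60 + 31 = 91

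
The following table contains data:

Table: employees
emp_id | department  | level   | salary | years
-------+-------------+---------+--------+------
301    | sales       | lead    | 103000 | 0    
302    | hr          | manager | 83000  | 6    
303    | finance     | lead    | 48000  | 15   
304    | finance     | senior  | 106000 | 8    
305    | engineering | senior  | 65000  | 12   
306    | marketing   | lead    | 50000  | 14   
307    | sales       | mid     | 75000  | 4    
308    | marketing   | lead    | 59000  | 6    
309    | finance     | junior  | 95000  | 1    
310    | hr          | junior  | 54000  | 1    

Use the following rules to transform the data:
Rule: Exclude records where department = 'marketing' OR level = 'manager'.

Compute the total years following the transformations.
41

Step 1: Find records where department = 'marketing' OR level = 'manager'
Step 2: 3 records match, summing to 26
Step 3: Original sum: 67
Step 4: Remaining sum = 67 - 26 = 41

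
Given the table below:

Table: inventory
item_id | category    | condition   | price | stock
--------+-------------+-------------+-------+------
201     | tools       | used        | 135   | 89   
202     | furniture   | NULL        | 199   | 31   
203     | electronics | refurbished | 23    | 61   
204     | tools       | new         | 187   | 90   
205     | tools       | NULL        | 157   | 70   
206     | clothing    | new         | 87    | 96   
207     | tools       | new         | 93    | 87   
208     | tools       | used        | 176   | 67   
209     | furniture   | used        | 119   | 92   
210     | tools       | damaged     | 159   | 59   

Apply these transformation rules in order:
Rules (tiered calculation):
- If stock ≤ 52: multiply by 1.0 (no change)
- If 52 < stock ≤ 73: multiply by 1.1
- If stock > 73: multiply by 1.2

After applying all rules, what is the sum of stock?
858.5

Step 1: Tier 1 (stock ≤ 52): 1 records, sum = 31 × 1.0 = 31.0
Step 2: Tier 2 (52 < stock ≤ 73): 4 records, sum = 257 × 1.1 = 282.7
Step 3: Tier 3 (stock > 73): 5 records, sum = 454 × 1.2 = 544.8
Step 4: Final sum = 31.0 + 282.7 + 544.8 = 858.5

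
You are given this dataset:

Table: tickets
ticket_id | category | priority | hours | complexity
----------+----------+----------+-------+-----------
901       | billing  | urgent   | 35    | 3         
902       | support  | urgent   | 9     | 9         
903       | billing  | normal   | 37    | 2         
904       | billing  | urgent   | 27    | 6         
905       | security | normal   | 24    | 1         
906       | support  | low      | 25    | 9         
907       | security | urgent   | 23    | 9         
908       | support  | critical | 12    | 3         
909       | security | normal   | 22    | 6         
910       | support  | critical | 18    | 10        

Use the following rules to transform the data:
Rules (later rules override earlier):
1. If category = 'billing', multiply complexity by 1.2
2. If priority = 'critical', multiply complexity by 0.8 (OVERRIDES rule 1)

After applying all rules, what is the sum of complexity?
57.6

Step 1: Rule 2 takes priority for records with priority = 'critical'
  - 2 records: 13 × 0.8 = 10.4
Step 2: Rule 1 applies to remaining records with category = 'billing'
  - 3 records: 11 × 1.2 = 13.2
Step 3: Other records unchanged: 34
Step 4: Final sum = 10.4 + 13.2 + 34 = 57.6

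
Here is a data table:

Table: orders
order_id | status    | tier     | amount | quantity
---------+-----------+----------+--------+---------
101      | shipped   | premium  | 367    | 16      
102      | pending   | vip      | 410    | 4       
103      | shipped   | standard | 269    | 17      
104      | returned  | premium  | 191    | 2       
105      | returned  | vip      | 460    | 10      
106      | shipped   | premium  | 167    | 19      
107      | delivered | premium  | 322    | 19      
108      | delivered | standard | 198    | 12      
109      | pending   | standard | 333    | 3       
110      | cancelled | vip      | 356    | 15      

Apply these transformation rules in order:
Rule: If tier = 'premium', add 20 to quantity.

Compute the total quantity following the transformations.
197

Step 1: Count records where tier = 'premium': 4
Step 2: Total bonus added: 4 × 20 = 80
Step 3: Original sum of quantity: 117
Step 4: Final sum = 117 + 80 = 197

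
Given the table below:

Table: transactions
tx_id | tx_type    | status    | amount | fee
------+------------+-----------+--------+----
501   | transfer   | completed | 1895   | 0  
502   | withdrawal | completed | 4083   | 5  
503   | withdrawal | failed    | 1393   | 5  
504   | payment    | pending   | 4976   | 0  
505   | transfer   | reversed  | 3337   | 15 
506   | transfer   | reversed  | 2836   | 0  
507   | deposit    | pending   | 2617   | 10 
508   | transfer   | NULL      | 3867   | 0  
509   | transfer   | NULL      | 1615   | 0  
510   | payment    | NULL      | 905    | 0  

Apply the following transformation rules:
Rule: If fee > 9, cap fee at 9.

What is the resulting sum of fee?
28

Step 1: 2 records have fee > 9
Step 2: These records originally summed to 25
Step 3: After capping: 2 × 9 = 18
Step 4: Unaffected records sum: 10
Step 5: Final sum = 18 + 10 = 28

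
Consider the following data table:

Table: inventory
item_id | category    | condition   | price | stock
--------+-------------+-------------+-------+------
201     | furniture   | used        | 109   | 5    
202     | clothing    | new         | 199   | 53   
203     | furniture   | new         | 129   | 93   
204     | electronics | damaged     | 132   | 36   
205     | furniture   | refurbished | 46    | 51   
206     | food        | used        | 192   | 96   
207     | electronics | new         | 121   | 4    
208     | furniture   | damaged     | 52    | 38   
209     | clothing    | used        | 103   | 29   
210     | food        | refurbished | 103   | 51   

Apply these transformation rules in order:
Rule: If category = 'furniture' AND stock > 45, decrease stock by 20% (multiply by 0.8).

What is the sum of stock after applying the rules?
427.2

Step 1: Find records where category = 'furniture' AND stock > 45
Step 2: 2 records match, summing to 144
Step 3: After multiplier: 144 × 0.8 = 115.2
Step 4: Unaffected records sum: 312
Step 5: Final sum = 115.2 + 312 = 427.2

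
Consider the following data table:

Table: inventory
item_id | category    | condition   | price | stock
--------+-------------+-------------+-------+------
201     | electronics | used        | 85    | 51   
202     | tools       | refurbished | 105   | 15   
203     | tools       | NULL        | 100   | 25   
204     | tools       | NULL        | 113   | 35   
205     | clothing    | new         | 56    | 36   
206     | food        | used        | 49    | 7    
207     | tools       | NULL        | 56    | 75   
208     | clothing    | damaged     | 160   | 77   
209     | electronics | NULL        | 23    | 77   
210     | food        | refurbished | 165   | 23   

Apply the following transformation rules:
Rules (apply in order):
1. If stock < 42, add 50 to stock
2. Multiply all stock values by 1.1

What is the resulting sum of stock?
793.1

Step 1: Apply Rule 1 - Add 50 to records with stock < 42
  - 6 records affected: 141 + (6 × 50) = 441
  - Unaffected records: 280
  - Sum after Rule 1: 721
Step 2: Apply Rule 2 - Multiply all by 1.1
  - 721 × 1.1 = 793.1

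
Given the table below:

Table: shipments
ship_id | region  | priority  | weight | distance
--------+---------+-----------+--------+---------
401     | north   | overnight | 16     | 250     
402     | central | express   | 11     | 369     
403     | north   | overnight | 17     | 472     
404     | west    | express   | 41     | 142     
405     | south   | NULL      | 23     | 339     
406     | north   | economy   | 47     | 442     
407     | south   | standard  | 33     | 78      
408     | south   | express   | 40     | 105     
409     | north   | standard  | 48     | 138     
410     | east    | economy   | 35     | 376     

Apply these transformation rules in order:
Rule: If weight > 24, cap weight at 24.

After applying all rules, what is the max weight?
24

Step 1: Original maximum weight = 48
Step 2: Apply cap at 24
Step 3: 6 records had weight > 24 and were capped
Step 4: Maximum after transformation = 24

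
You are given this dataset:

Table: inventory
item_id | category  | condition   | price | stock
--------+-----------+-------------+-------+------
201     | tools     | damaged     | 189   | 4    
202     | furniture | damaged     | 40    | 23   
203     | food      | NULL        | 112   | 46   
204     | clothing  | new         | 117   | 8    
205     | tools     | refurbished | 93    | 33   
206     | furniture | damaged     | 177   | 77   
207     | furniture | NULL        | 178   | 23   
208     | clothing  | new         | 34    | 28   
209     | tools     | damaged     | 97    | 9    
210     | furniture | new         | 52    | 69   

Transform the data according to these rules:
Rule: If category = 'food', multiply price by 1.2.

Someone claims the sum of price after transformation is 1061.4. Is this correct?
No, the correct result is 1111.4.

Step 1: Calculate the correct sum after transformation
Step 2: Apply multiplier 1.2 to records where category = 'food'
Step 3: Correct result = 1111.4
Step 4: Claimed result = 1061.4
Step 5: 1111.4 ≠ 1061.4
Conclusion: The claimed result is incorrect. The correct answer is 1111.4.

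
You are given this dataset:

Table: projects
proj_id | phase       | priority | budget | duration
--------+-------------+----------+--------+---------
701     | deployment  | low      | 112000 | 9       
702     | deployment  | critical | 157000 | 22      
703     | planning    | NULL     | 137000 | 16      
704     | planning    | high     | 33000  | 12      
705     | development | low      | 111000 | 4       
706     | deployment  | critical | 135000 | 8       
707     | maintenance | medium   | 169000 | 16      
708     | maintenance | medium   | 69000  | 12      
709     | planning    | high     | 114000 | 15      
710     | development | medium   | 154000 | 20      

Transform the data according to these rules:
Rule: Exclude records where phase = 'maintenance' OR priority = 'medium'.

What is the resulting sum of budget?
799000

Step 1: Find records where phase = 'maintenance' OR priority = 'medium'
Step 2: 3 records match, summing to 392000
Step 3: Original sum: 1191000
Step 4: Remaining sum = 1191000 - 392000 = 799000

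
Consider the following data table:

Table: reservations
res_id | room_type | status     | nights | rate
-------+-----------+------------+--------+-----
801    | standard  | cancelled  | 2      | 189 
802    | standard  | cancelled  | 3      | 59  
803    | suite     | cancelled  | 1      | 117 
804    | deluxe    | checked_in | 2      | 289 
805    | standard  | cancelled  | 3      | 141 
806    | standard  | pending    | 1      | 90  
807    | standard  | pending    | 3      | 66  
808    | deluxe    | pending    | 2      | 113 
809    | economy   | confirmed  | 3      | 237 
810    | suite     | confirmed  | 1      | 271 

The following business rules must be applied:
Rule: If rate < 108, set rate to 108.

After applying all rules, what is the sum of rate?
1681

Step 1: 3 records have rate < 108
Step 2: These records originally summed to 215
Step 3: After setting to minimum: 3 × 108 = 324
Step 4: Unaffected records sum: 1357
Step 5: Final sum = 324 + 1357 = 1681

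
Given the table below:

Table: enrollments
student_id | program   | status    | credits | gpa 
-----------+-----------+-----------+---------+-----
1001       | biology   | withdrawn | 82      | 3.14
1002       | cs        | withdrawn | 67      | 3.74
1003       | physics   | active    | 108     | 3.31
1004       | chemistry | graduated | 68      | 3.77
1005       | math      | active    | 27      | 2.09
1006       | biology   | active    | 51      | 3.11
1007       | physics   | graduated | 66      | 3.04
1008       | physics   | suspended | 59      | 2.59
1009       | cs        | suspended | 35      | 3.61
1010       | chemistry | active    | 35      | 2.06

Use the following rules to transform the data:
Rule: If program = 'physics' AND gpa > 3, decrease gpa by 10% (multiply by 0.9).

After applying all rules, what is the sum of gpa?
29.82

Step 1: Find records where program = 'physics' AND gpa > 3
Step 2: 2 records match, summing to 6.35
Step 3: After multiplier: 6.35 × 0.9 = 5.71
Step 4: Unaffected records sum: 24.11
Step 5: Final sum = 5.71 + 24.11 = 29.82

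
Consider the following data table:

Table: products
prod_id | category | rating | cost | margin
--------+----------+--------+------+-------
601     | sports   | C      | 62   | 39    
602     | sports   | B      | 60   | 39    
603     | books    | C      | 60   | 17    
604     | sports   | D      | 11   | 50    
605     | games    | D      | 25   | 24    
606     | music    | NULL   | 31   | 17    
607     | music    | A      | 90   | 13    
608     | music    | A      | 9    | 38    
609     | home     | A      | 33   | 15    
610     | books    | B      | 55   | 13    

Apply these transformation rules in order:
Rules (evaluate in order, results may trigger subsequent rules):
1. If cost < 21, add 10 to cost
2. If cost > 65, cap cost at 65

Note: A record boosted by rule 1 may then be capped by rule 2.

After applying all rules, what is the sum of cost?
431

Step 1: Apply rule 1 to records with cost < 21
  - 2 records get bonus of 10
  - Of these, 0 records then exceed 65 and get capped
Step 2: Apply rule 2 to records with cost > 65
  - 1 records (original) are capped
Step 3: Calculate final sum = 431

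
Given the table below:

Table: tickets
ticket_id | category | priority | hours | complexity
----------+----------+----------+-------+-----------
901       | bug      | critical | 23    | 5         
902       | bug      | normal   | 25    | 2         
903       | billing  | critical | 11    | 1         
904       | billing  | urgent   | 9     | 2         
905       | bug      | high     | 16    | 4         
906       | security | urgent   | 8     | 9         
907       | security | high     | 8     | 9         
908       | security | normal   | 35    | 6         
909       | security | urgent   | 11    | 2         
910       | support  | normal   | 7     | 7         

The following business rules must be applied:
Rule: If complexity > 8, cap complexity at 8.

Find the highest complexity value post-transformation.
8

Step 1: Original maximum complexity = 9
Step 2: Apply cap at 8
Step 3: 2 records had complexity > 8 and were capped
Step 4: Maximum after transformation = 8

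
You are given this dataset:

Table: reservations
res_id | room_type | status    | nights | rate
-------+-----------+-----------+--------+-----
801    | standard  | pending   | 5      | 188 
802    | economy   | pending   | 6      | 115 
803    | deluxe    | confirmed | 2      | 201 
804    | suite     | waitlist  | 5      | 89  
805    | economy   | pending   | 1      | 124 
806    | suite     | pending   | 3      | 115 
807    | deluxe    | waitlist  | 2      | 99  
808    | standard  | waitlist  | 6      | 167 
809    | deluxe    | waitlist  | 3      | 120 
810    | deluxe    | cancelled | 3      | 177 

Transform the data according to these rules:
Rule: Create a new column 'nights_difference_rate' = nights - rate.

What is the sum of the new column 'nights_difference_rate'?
-1359

Step 1: For each record, compute nights - rate
Example calculations:
  5 - 188 = -183
  6 - 115 = -109
  2 - 201 = -199
  ...
Step 2: Sum all derived values
Step 3: Total = -1359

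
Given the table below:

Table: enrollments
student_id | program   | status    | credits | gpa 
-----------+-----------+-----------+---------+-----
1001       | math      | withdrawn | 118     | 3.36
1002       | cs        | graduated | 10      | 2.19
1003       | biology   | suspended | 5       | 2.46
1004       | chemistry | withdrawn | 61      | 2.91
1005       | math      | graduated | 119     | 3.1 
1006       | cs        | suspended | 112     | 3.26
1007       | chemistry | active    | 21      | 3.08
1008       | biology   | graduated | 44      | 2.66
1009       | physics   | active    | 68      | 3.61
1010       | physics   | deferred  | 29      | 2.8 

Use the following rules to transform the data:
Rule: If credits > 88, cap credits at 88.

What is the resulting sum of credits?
502

Step 1: 3 records have credits > 88
Step 2: These records originally summed to 349
Step 3: After capping: 3 × 88 = 264
Step 4: Unaffected records sum: 238
Step 5: Final sum = 264 + 238 = 502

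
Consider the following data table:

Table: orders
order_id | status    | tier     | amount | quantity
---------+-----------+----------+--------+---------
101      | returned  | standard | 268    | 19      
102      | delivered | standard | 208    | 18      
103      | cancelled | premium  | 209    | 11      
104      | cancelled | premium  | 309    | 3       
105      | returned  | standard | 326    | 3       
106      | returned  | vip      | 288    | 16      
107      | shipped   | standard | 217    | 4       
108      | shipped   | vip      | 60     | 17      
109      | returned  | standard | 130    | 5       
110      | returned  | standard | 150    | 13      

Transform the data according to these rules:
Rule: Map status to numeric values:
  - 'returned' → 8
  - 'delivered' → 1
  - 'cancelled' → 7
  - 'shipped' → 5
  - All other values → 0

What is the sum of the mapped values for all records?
65

Step 1: Apply mapping to each record
Step 2: Count by status:
  'returned': 5 records × 8 = 40
  'delivered': 1 records × 1 = 1
  'cancelled': 2 records × 7 = 14
  'shipped': 2 records × 5 = 10
Step 3: Sum all mapped values = 65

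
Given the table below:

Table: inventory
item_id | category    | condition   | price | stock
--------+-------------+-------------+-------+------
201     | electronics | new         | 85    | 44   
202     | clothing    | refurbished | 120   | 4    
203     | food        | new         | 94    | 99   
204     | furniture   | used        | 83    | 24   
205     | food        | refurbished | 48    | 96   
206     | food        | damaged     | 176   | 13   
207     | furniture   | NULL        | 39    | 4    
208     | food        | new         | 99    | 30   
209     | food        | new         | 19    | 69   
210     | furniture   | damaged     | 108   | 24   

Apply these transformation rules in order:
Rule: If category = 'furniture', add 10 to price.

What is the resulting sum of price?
901

Step 1: Count records where category = 'furniture': 3
Step 2: Total bonus added: 3 × 10 = 30
Step 3: Original sum of price: 871
Step 4: Final sum = 871 + 30 = 901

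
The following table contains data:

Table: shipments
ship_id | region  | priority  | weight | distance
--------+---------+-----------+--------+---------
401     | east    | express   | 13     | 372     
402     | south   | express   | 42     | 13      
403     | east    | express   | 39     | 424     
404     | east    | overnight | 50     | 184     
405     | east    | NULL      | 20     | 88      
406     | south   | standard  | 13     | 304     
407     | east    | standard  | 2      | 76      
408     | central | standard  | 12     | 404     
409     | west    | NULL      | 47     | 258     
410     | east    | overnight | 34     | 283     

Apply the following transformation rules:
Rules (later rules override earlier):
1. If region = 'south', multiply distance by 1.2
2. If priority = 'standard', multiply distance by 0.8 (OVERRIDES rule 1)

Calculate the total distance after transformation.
2251.8

Step 1: Rule 2 takes priority for records with priority = 'standard'
  - 3 records: 784 × 0.8 = 627.2
Step 2: Rule 1 applies to remaining records with region = 'south'
  - 1 records: 13 × 1.2 = 15.6
Step 3: Other records unchanged: 1609
Step 4: Final sum = 627.2 + 15.6 + 1609 = 2251.8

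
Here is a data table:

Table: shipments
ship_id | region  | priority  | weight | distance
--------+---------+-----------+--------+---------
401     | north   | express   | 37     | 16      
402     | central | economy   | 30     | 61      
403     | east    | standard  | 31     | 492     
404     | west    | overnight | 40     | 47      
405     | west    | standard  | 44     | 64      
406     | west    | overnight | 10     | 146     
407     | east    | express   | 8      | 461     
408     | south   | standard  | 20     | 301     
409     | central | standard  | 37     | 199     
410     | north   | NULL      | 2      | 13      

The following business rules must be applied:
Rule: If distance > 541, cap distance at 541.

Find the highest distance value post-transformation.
492

Step 1: Original maximum distance = 492
Step 2: Check cap of 541 against maximum
Step 3: No records exceed the cap (max 492 <= cap 541), so no capping applies
Step 4: Maximum after transformation = 492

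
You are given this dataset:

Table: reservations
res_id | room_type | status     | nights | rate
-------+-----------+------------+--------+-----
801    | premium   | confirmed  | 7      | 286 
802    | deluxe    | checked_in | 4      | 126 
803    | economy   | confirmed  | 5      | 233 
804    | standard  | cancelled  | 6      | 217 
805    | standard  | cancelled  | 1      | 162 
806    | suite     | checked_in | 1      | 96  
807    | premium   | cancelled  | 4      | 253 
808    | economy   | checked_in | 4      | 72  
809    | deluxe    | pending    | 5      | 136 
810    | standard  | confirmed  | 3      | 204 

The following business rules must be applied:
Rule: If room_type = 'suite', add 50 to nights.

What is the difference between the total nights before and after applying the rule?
50

Step 1: Original sum of nights = 40
Step 2: 1 records have room_type = 'suite'
Step 3: Each affected record changes by 50
Step 4: Total change = 1 × 50 = 50
Step 5: New sum = 40 + 50 = 90
Step 6: Difference = |90 - 40| = 50
        (Sum increased by 50)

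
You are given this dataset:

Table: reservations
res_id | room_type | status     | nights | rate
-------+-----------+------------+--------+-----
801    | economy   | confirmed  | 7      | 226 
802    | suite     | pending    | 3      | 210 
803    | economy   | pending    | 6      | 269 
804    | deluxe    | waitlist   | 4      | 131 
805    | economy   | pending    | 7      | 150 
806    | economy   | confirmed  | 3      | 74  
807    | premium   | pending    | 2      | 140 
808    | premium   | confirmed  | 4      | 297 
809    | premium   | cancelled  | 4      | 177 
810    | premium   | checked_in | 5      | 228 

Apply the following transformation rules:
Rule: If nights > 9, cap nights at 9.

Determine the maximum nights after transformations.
7

Step 1: Original maximum nights = 7
Step 2: Check cap of 9 against maximum
Step 3: No records exceed the cap (max 7 <= cap 9), so no capping applies
Step 4: Maximum after transformation = 7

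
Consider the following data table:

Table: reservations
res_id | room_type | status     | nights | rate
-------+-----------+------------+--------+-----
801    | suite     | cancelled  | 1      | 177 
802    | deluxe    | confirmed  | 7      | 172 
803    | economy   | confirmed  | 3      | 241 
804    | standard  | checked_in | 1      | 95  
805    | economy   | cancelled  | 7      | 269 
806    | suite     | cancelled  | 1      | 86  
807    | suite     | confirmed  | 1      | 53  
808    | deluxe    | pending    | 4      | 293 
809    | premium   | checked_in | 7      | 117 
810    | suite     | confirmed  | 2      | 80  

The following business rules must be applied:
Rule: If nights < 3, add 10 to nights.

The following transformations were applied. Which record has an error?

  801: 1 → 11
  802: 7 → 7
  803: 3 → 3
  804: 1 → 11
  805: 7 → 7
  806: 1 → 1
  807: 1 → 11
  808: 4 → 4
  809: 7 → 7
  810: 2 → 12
Record 806 has an error. The correct transformed value should be 11, not 1.

Step 1: Check each record against the rule
Step 2: Record 806 has nights = 1
Step 3: Since 1 < 3, the bonus should have been applied
Step 4: Correct value = 11, but claimed value = 1
Conclusion: Record 806 has the error.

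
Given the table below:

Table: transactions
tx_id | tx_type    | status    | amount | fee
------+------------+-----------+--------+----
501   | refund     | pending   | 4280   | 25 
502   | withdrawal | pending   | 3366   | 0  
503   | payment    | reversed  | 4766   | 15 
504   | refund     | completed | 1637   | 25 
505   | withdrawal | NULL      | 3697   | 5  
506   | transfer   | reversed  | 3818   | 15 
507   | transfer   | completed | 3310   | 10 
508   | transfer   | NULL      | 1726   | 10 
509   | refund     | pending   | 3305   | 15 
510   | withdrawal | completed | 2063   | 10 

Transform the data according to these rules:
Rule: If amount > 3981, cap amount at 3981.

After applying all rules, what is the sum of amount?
30884

Step 1: 2 records have amount > 3981
Step 2: These records originally summed to 9046
Step 3: After capping: 2 × 3981 = 7962
Step 4: Unaffected records sum: 22922
Step 5: Final sum = 7962 + 22922 = 30884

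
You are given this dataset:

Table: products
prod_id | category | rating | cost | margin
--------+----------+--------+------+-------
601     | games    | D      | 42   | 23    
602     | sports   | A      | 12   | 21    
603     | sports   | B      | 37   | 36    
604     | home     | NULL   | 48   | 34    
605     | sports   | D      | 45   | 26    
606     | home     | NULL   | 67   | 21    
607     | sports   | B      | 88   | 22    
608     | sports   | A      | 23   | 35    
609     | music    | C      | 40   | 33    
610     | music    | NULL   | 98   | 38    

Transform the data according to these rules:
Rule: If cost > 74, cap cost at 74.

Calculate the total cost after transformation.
462

Step 1: 2 records have cost > 74
Step 2: These records originally summed to 186
Step 3: After capping: 2 × 74 = 148
Step 4: Unaffected records sum: 314
Step 5: Final sum = 148 + 314 = 462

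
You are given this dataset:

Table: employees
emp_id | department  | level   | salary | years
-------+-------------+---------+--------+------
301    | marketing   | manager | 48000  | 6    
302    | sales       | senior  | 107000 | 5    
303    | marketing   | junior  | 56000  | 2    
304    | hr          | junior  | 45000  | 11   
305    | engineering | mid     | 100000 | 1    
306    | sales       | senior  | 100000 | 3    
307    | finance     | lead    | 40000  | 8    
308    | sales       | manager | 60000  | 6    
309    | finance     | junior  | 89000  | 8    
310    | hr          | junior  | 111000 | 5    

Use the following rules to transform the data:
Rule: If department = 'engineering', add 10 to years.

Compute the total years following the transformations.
65

Step 1: Count records where department = 'engineering': 1
Step 2: Total bonus added: 1 × 10 = 10
Step 3: Original sum of years: 55
Step 4: Final sum = 55 + 10 = 65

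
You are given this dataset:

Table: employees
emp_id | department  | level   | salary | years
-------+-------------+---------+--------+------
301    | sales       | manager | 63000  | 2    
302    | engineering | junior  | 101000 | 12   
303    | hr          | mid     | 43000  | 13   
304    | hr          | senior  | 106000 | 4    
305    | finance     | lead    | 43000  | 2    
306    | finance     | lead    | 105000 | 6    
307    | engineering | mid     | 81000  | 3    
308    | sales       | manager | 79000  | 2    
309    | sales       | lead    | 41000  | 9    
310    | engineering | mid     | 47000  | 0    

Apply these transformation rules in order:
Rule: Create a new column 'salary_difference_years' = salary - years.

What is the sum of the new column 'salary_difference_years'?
708947

Step 1: For each record, compute salary - years
Example calculations:
  63000 - 2 = 62998
  101000 - 12 = 100988
  43000 - 13 = 42987
  ...
Step 2: Sum all derived values
Step 3: Total = 708947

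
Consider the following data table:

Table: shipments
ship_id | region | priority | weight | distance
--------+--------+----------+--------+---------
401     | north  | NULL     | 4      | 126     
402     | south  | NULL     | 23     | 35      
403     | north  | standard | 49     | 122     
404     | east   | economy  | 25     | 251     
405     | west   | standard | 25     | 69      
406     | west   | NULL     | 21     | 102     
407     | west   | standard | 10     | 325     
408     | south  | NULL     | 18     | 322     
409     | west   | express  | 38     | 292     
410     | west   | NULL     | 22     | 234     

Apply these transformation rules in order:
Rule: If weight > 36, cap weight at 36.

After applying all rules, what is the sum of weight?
220

Step 1: 2 records have weight > 36
Step 2: These records originally summed to 87
Step 3: After capping: 2 × 36 = 72
Step 4: Unaffected records sum: 148
Step 5: Final sum = 72 + 148 = 220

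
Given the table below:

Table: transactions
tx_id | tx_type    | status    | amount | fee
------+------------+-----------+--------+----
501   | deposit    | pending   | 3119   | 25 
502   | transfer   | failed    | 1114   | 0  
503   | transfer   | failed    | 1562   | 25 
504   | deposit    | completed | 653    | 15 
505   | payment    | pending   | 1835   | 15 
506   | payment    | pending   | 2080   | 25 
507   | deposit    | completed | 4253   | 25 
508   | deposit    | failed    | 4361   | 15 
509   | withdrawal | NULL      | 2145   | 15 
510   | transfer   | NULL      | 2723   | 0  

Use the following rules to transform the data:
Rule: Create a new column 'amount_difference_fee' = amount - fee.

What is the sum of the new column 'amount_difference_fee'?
23685

Step 1: For each record, compute amount - fee
Example calculations:
  3119 - 25 = 3094
  1114 - 0 = 1114
  1562 - 25 = 1537
  ...
Step 2: Sum all derived values
Step 3: Total = 23685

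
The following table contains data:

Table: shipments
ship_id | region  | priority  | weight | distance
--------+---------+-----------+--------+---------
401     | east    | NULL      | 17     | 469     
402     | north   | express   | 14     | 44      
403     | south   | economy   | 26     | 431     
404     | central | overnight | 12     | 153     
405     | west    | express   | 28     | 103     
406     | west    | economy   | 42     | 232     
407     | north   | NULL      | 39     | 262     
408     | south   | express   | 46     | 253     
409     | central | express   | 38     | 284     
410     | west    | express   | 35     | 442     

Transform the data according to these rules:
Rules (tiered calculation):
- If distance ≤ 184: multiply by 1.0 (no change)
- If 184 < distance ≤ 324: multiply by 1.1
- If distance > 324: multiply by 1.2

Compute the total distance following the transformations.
3044.5

Step 1: Tier 1 (distance ≤ 184): 3 records, sum = 300 × 1.0 = 300.0
Step 2: Tier 2 (184 < distance ≤ 324): 4 records, sum = 1031 × 1.1 = 1134.1
Step 3: Tier 3 (distance > 324): 3 records, sum = 1342 × 1.2 = 1610.4
Step 4: Final sum = 300.0 + 1134.1 + 1610.4 = 3044.5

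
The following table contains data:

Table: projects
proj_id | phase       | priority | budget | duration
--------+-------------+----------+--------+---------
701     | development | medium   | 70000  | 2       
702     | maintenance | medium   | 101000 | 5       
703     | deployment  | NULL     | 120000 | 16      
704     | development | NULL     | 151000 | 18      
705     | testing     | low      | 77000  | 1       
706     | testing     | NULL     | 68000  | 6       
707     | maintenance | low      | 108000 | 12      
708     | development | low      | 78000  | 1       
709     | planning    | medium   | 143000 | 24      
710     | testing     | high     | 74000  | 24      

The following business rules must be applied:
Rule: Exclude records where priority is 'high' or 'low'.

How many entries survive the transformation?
6

Step 1: Count records to exclude
  - 1 (high) + 3 (low) = 4 records
Step 2: Total records: 10
Step 3: Remaining = 10 - 4 = 6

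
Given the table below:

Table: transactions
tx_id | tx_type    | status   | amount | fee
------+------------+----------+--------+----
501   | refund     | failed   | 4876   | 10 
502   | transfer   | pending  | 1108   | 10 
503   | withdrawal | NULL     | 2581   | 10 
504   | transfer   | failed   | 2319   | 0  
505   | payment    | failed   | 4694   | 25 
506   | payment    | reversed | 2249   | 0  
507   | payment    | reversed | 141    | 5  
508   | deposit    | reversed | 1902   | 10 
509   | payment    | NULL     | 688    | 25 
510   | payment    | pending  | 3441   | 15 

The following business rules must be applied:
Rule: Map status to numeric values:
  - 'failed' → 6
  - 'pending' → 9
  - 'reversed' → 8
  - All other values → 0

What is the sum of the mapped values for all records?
60

Step 1: Apply mapping to each record
Step 2: Count by status:
  'failed': 3 records × 6 = 18
  'pending': 2 records × 9 = 18
  'reversed': 3 records × 8 = 24
Step 3: Sum all mapped values = 60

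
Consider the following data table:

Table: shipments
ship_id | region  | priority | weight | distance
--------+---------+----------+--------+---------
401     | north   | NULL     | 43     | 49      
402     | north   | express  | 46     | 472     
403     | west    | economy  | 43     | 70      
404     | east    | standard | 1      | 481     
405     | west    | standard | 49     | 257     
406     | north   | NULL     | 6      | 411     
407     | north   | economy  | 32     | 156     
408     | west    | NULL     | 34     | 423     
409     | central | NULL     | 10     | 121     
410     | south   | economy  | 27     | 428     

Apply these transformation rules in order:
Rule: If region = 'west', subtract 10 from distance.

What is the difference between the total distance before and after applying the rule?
30

Step 1: Original sum of distance = 2868
Step 2: 3 records have region = 'west'
Step 3: Each affected record changes by -10
Step 4: Total change = 3 × -10 = -30
Step 5: New sum = 2868 + -30 = 2838
Step 6: Difference = |2838 - 2868| = 30
        (Sum decreased by 30)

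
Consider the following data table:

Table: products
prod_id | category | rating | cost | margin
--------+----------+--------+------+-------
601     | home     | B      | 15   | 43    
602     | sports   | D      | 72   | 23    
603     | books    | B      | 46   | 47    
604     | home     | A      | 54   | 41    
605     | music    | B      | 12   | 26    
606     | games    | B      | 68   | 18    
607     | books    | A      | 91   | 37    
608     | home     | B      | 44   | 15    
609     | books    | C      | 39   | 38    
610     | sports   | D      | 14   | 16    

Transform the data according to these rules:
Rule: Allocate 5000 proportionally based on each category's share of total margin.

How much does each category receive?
books: 2006.58, games: 296.05, home: 1628.29, music: 427.63, sports: 641.45

Step 1: Calculate total margin = 304
Step 2: Calculate each category's proportion:
  books: 122/304 = 40.13% → 2006.58
  games: 18/304 = 5.92% → 296.05
  home: 99/304 = 32.57% → 1628.29
  music: 26/304 = 8.55% → 427.63
  sports: 39/304 = 12.83% → 641.45
Step 3: Verify: sum of allocations ≈ 5000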